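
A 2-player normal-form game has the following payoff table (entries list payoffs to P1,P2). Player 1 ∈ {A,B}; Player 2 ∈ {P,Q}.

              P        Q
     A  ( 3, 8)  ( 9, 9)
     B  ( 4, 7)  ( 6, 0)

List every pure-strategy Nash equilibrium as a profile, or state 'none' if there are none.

Nash profiles: (A,Q), (B,P)

(A,P): not NE [P1→B gives 4>3; P2→Q gives 9>8]
(A,Q): NE
(B,P): NE
(B,Q): not NE [P1→A gives 9>6; P2→P gives 7>0]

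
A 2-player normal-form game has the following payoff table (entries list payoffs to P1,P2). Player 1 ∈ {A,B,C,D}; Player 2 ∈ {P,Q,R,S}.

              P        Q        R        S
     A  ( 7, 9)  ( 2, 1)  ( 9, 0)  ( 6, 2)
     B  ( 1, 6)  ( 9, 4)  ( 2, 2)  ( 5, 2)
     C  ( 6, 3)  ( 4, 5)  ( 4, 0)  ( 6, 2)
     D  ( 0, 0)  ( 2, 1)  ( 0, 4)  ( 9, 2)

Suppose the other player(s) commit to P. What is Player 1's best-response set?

BR_1 = {A}

u_1(A vs P) = 7
u_1(B vs P) = 1
u_1(C vs P) = 6
u_1(D vs P) = 0
max payoff 7 at {A}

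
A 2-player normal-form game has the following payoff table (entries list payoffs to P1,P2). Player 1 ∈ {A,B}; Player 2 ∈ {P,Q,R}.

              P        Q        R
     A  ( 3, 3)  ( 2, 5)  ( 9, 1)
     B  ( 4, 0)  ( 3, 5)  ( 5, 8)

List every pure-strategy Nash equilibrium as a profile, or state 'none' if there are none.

(A,P): not NE [P1→B gives 4>3; P2→Q gives 5>3]
(A,Q): not NE [P1→B gives 3>2]
(A,R): not NE [P2→Q gives 5>1]
(B,P): not NE [P2→R gives 8>0]
(B,Q): not NE [P2→R gives 8>5]
(B,R): not NE [P1→A gives 9>5]

PSNE: ∅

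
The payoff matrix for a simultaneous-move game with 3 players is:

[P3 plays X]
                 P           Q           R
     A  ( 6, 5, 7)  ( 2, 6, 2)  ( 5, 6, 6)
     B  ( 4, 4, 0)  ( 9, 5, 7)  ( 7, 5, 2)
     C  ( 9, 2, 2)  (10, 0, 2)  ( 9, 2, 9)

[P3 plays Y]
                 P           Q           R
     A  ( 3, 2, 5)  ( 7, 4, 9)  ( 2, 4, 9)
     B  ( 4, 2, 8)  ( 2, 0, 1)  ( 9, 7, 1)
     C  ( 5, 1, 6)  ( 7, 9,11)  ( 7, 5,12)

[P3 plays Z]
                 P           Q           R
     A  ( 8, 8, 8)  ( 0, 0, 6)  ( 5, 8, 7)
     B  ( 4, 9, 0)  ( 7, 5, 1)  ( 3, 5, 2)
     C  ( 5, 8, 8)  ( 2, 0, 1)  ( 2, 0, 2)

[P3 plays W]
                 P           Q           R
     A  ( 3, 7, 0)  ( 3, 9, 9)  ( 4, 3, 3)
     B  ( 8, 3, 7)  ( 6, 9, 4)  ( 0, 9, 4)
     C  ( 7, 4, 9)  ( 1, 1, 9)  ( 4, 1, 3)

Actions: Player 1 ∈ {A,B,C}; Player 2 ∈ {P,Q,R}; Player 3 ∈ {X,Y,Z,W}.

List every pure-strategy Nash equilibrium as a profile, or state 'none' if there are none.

PSNE = {(A,P,Z), (A,Q,Y), (C,Q,Y)}

(A,P,X): not NE [P1→C gives 9>6; P2→R gives 6>5; P3→Z gives 8>7]
(A,P,Y): not NE [P1→C gives 5>3; P2→R gives 4>2; P3→Z gives 8>5]
(A,P,Z): NE
(A,P,W): not NE [P1→B gives 8>3; P2→Q gives 9>7; P3→Z gives 8>0]
(A,Q,X): not NE [P1→C gives 10>2; P3→W gives 9>2]
(A,Q,Y): NE
(A,Q,Z): not NE [P1→B gives 7>0; P2→R gives 8>0; P3→W gives 9>6]
(A,Q,W): not NE [P1→B gives 6>3]
(A,R,X): not NE [P1→C gives 9>5; P3→Y gives 9>6]
(A,R,Y): not NE [P1→B gives 9>2]
(A,R,Z): not NE [P3→Y gives 9>7]
(A,R,W): not NE [P2→Q gives 9>3; P3→Y gives 9>3]
(B,P,X): not NE [P1→C gives 9>4; P2→R gives 5>4; P3→Y gives 8>0]
(B,P,Y): not NE [P1→C gives 5>4; P2→R gives 7>2]
(B,P,Z): not NE [P1→A gives 8>4; P3→Y gives 8>0]
(B,P,W): not NE [P2→R gives 9>3; P3→Y gives 8>7]
(B,Q,X): not NE [P1→C gives 10>9]
(B,Q,Y): not NE [P1→C gives 7>2; P2→R gives 7>0; P3→X gives 7>1]
(B,Q,Z): not NE [P2→P gives 9>5; P3→X gives 7>1]
(B,Q,W): not NE [P3→X gives 7>4]
(B,R,X): not NE [P1→C gives 9>7; P3→W gives 4>2]
(B,R,Y): not NE [P3→W gives 4>1]
(B,R,Z): not NE [P1→A gives 5>3; P2→P gives 9>5; P3→W gives 4>2]
(B,R,W): not NE [P1→C gives 4>0]
(C,P,X): not NE [P3→W gives 9>2]
(C,P,Y): not NE [P2→Q gives 9>1; P3→W gives 9>6]
(C,P,Z): not NE [P1→A gives 8>5; P3→W gives 9>8]
(C,P,W): not NE [P1→B gives 8>7]
(C,Q,X): not NE [P2→R gives 2>0; P3→Y gives 11>2]
(C,Q,Y): NE
(C,Q,Z): not NE [P1→B gives 7>2; P2→P gives 8>0; P3→Y gives 11>1]
(C,Q,W): not NE [P1→B gives 6>1; P2→P gives 4>1; P3→Y gives 11>9]
(C,R,X): not NE [P3→Y gives 12>9]
(C,R,Y): not NE [P1→B gives 9>7; P2→Q gives 9>5]
(C,R,Z): not NE [P1→A gives 5>2; P2→P gives 8>0; P3→Y gives 12>2]
(C,R,W): not NE [P2→P gives 4>1; P3→Y gives 12>3]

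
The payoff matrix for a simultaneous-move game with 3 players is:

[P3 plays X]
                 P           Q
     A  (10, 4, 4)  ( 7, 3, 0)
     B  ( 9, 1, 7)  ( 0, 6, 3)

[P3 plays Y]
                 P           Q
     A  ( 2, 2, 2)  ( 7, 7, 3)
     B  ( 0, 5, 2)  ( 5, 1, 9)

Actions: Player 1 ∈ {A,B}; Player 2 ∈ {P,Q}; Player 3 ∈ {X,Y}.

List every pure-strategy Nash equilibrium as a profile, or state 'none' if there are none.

(A,P,X): NE
(A,P,Y): not NE [P2→Q gives 7>2; P3→X gives 4>2]
(A,Q,X): not NE [P2→P gives 4>3; P3→Y gives 3>0]
(A,Q,Y): NE
(B,P,X): not NE [P1→A gives 10>9; P2→Q gives 6>1]
(B,P,Y): not NE [P1→A gives 2>0; P3→X gives 7>2]
(B,Q,X): not NE [P1→A gives 7>0; P3→Y gives 9>3]
(B,Q,Y): not NE [P1→A gives 7>5; P2→P gives 5>1]

Nash profiles: (A,P,X), (A,Q,Y)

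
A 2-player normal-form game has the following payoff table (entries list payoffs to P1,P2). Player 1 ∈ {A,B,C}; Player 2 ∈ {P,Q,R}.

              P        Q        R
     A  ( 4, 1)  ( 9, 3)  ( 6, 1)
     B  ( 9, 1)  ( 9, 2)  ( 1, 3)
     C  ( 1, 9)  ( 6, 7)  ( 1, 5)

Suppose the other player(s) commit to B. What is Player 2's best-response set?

P2 best: {R}

u_2(P vs B) = 1
u_2(Q vs B) = 2
u_2(R vs B) = 3
max payoff 3 at {R}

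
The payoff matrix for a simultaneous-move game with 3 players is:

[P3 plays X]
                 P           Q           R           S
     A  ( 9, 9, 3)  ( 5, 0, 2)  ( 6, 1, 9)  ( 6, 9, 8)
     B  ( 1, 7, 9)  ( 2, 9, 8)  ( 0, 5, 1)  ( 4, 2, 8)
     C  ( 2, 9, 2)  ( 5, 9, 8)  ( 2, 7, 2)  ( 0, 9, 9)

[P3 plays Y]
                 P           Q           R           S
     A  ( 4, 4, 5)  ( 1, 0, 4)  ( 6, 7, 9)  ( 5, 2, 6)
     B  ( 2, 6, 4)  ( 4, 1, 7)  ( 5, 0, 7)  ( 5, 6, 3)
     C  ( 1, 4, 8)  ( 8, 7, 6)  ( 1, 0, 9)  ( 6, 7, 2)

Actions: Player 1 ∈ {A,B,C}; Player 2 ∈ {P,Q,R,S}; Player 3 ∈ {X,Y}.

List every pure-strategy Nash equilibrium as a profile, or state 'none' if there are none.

(A,P,X): not NE [P3→Y gives 5>3]
(A,P,Y): not NE [P2→R gives 7>4]
(A,Q,X): not NE [P2→S gives 9>0; P3→Y gives 4>2]
(A,Q,Y): not NE [P1→C gives 8>1; P2→R gives 7>0]
(A,R,X): not NE [P2→S gives 9>1]
(A,R,Y): NE
(A,S,X): NE
(A,S,Y): not NE [P1→C gives 6>5; P2→R gives 7>2; P3→X gives 8>6]
(B,P,X): not NE [P1→A gives 9>1; P2→Q gives 9>7]
(B,P,Y): not NE [P1→A gives 4>2; P3→X gives 9>4]
(B,Q,X): not NE [P1→C gives 5>2]
(B,Q,Y): not NE [P1→C gives 8>4; P2→S gives 6>1; P3→X gives 8>7]
(B,R,X): not NE [P1→A gives 6>0; P2→Q gives 9>5; P3→Y gives 7>1]
(B,R,Y): not NE [P1→A gives 6>5; P2→S gives 6>0]
(B,S,X): not NE [P1→A gives 6>4; P2→Q gives 9>2]
(B,S,Y): not NE [P1→C gives 6>5; P3→X gives 8>3]
(C,P,X): not NE [P1→A gives 9>2; P3→Y gives 8>2]
(C,P,Y): not NE [P1→A gives 4>1; P2→S gives 7>4]
(C,Q,X): NE
(C,Q,Y): not NE [P3→X gives 8>6]
(C,R,X): not NE [P1→A gives 6>2; P2→S gives 9>7; P3→Y gives 9>2]
(C,R,Y): not NE [P1→A gives 6>1; P2→S gives 7>0]
(C,S,X): not NE [P1→A gives 6>0]
(C,S,Y): not NE [P3→X gives 9>2]

PSNE = {(A,R,Y), (A,S,X), (C,Q,X)}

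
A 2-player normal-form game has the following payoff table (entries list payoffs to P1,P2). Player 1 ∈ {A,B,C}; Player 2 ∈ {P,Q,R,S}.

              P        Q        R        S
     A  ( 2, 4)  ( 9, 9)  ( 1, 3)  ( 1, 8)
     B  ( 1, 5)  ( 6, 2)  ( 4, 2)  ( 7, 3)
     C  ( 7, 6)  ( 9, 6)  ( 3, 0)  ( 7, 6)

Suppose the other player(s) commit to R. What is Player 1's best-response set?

argmax u_1 = {B}

u_1(A vs R) = 1
u_1(B vs R) = 4
u_1(C vs R) = 3
max payoff 4 at {B}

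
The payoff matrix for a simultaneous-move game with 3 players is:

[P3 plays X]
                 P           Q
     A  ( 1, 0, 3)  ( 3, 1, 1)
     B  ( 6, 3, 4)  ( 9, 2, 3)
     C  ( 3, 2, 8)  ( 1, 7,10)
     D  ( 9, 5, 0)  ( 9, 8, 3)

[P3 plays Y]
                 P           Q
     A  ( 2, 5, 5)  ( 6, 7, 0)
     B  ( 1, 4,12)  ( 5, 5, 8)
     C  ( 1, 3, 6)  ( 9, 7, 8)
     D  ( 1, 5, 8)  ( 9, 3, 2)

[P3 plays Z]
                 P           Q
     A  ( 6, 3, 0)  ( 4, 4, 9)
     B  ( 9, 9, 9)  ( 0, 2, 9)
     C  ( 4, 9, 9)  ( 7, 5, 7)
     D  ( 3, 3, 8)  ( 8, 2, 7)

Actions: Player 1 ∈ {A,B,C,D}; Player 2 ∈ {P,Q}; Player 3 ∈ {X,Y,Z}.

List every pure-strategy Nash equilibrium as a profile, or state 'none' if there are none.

(A,P,X): not NE [P1→D gives 9>1; P2→Q gives 1>0; P3→Y gives 5>3]
(A,P,Y): not NE [P2→Q gives 7>5]
(A,P,Z): not NE [P1→B gives 9>6; P2→Q gives 4>3; P3→Y gives 5>0]
(A,Q,X): not NE [P1→D gives 9>3; P3→Z gives 9>1]
(A,Q,Y): not NE [P1→D gives 9>6; P3→Z gives 9>0]
(A,Q,Z): not NE [P1→D gives 8>4]
(B,P,X): not NE [P1→D gives 9>6; P3→Y gives 12>4]
(B,P,Y): not NE [P1→A gives 2>1; P2→Q gives 5>4]
(B,P,Z): not NE [P3→Y gives 12>9]
(B,Q,X): not NE [P2→P gives 3>2; P3→Z gives 9>3]
(B,Q,Y): not NE [P1→D gives 9>5; P3→Z gives 9>8]
(B,Q,Z): not NE [P1→D gives 8>0; P2→P gives 9>2]
(C,P,X): not NE [P1→D gives 9>3; P2→Q gives 7>2; P3→Z gives 9>8]
(C,P,Y): not NE [P1→A gives 2>1; P2→Q gives 7>3; P3→Z gives 9>6]
(C,P,Z): not NE [P1→B gives 9>4]
(C,Q,X): not NE [P1→D gives 9>1]
(C,Q,Y): not NE [P3→X gives 10>8]
(C,Q,Z): not NE [P1→D gives 8>7; P2→P gives 9>5; P3→X gives 10>7]
(D,P,X): not NE [P2→Q gives 8>5; P3→Z gives 8>0]
(D,P,Y): not NE [P1→A gives 2>1]
(D,P,Z): not NE [P1→B gives 9>3]
(D,Q,X): not NE [P3→Z gives 7>3]
(D,Q,Y): not NE [P2→P gives 5>3; P3→Z gives 7>2]
(D,Q,Z): not NE [P2→P gives 3>2]

Equilibria: none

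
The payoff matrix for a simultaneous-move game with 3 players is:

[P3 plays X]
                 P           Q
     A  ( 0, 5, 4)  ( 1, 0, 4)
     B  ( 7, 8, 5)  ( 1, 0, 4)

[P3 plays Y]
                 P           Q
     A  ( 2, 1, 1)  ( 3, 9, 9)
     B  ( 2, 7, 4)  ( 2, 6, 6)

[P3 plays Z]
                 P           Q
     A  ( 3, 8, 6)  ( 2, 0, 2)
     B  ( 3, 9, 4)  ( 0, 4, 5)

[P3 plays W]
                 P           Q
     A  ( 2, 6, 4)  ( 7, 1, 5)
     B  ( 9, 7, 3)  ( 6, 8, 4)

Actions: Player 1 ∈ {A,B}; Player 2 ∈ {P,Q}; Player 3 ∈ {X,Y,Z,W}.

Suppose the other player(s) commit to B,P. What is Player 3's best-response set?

u_3(X vs B,P) = 5
u_3(Y vs B,P) = 4
u_3(Z vs B,P) = 4
u_3(W vs B,P) = 3
max payoff 5 at {X}

P3 best: {X}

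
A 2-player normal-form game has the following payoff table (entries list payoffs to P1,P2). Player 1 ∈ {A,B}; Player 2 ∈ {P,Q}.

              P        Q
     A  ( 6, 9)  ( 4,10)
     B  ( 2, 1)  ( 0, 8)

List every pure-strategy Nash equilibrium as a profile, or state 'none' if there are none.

Nash profiles: (A,Q)

(A,P): not NE [P2→Q gives 10>9]
(A,Q): NE
(B,P): not NE [P1→A gives 6>2; P2→Q gives 8>1]
(B,Q): not NE [P1→A gives 4>0]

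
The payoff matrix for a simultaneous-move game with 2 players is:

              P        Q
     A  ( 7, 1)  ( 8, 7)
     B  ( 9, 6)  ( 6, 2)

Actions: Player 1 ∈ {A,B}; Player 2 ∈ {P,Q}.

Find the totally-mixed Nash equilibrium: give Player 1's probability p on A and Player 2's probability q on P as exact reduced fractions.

P1 indiff ⇒ q·7+(1-q)·8 = q·9+(1-q)·6 ⇒ q(-2) = (1-q)(-2) ⇒ q = 1/2
P2 indiff ⇒ p·1+(1-p)·6 = p·7+(1-p)·2 ⇒ p(-6) = (1-p)(-4) ⇒ p = 2/5

(p,q) = (2/5, 1/2)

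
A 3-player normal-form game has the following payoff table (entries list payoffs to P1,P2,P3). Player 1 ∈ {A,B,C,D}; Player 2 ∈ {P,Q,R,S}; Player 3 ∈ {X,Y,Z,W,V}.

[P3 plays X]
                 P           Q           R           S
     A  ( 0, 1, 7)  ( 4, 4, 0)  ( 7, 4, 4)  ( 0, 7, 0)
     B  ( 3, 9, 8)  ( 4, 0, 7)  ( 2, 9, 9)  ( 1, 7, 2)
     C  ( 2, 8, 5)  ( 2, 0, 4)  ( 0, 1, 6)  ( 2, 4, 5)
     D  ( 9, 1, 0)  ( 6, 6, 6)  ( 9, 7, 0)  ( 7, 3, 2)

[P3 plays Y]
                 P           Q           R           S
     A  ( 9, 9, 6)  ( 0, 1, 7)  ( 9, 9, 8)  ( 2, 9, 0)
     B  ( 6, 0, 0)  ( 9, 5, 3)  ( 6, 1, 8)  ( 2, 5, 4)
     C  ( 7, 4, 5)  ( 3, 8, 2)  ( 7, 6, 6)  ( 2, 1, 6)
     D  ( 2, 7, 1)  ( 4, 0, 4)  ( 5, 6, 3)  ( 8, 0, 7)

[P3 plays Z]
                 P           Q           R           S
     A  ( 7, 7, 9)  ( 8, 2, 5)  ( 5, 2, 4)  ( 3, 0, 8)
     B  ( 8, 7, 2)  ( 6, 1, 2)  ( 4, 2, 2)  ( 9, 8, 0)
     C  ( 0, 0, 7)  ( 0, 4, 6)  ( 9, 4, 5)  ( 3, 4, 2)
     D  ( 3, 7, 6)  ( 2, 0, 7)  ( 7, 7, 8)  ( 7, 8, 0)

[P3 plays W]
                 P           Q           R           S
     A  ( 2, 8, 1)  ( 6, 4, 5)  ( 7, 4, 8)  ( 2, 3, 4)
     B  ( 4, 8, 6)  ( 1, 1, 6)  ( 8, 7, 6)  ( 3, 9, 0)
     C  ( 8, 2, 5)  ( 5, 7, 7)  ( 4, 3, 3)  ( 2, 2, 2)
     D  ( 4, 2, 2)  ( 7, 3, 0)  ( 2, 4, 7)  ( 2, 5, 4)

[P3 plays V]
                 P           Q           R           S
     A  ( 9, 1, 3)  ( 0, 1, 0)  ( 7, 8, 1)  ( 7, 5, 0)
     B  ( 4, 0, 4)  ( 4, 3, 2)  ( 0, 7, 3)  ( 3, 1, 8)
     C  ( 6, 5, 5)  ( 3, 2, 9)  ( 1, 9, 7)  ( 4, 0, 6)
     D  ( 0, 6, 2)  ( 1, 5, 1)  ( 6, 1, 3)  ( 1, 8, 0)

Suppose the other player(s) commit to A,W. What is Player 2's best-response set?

P2 best: {P}

u_2(P vs A,W) = 8
u_2(Q vs A,W) = 4
u_2(R vs A,W) = 4
u_2(S vs A,W) = 3
max payoff 8 at {P}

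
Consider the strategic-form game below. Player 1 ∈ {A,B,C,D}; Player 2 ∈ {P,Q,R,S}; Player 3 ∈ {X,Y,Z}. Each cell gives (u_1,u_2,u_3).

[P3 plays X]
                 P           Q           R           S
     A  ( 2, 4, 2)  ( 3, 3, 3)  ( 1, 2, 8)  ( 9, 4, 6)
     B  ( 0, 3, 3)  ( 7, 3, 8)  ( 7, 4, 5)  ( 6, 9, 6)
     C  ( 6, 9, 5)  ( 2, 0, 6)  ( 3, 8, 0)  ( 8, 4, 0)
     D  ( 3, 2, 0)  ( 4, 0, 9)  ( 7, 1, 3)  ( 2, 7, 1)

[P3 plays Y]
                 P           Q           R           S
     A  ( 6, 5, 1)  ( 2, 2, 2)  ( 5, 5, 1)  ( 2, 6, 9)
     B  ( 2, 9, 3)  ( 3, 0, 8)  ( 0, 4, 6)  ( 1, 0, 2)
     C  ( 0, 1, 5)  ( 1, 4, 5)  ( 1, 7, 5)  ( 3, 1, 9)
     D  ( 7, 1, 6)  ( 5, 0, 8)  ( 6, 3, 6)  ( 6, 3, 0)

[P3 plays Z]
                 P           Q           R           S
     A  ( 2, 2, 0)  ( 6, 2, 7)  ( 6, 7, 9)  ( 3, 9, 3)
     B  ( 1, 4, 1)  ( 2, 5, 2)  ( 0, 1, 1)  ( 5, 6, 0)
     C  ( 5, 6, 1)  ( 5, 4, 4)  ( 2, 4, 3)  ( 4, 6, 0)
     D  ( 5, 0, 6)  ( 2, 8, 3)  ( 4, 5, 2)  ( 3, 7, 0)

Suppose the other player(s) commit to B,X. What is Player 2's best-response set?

argmax u_2 = {S}

u_2(P vs B,X) = 3
u_2(Q vs B,X) = 3
u_2(R vs B,X) = 4
u_2(S vs B,X) = 9
max payoff 9 at {S}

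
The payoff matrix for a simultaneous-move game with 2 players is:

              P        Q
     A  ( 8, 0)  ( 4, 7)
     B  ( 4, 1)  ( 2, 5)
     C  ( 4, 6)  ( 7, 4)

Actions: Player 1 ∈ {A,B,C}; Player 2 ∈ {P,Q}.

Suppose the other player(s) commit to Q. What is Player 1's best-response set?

u_1(A vs Q) = 4
u_1(B vs Q) = 2
u_1(C vs Q) = 7
max payoff 7 at {C}

BR_1 = {C}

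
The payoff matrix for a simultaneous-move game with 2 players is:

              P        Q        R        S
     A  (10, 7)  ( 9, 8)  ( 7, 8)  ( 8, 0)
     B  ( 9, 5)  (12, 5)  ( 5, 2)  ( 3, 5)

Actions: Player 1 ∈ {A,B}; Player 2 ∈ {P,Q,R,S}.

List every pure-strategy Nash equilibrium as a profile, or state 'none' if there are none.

(A,P): not NE [P2→R gives 8>7]
(A,Q): not NE [P1→B gives 12>9]
(A,R): NE
(A,S): not NE [P2→R gives 8>0]
(B,P): not NE [P1→A gives 10>9]
(B,Q): NE
(B,R): not NE [P1→A gives 7>5; P2→S gives 5>2]
(B,S): not NE [P1→A gives 8>3]

Nash profiles: (A,R), (B,Q)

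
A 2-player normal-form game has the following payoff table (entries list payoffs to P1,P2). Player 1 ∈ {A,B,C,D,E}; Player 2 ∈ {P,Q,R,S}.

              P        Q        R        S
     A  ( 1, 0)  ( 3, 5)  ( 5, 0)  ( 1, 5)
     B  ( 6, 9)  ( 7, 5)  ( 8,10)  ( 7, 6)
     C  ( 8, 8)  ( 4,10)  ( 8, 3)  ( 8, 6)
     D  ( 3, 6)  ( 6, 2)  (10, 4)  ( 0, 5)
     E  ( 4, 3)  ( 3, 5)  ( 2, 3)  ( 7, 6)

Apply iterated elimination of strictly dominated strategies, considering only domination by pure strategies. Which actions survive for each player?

Survivors P1:{B,C,D} P2:{P,Q,R}

P1 drop A (B beats it: P:6>1 Q:7>3 R:8>5 S:7>1)
P1 drop E (C beats it: P:8>4 Q:4>3 R:8>2 S:8>7)
P2 drop S (P beats it: B:9>6 C:8>6 D:6>5)
P1→{B,C,D} P2→{P,Q,R}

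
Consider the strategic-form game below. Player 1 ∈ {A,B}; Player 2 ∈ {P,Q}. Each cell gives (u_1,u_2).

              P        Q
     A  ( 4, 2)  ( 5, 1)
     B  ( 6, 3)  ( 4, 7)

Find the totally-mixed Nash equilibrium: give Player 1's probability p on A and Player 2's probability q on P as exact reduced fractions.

P1 indiff ⇒ q·4+(1-q)·5 = q·6+(1-q)·4 ⇒ q(-2) = (1-q)(-1) ⇒ q = 1/3
P2 indiff ⇒ p·2+(1-p)·3 = p·1+(1-p)·7 ⇒ p(1) = (1-p)(4) ⇒ p = 4/5

(p,q) = (4/5, 1/3)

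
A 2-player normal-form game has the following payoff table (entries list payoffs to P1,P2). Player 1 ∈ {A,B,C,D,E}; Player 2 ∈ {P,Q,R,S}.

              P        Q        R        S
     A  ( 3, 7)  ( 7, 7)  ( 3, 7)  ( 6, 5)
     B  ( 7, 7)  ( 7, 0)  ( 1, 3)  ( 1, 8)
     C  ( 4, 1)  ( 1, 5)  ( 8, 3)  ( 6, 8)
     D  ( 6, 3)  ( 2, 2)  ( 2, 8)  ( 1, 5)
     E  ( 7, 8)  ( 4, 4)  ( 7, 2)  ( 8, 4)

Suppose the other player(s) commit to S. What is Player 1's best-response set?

u_1(A vs S) = 6
u_1(B vs S) = 1
u_1(C vs S) = 6
u_1(D vs S) = 1
u_1(E vs S) = 8
max payoff 8 at {E}

P1 best: {E}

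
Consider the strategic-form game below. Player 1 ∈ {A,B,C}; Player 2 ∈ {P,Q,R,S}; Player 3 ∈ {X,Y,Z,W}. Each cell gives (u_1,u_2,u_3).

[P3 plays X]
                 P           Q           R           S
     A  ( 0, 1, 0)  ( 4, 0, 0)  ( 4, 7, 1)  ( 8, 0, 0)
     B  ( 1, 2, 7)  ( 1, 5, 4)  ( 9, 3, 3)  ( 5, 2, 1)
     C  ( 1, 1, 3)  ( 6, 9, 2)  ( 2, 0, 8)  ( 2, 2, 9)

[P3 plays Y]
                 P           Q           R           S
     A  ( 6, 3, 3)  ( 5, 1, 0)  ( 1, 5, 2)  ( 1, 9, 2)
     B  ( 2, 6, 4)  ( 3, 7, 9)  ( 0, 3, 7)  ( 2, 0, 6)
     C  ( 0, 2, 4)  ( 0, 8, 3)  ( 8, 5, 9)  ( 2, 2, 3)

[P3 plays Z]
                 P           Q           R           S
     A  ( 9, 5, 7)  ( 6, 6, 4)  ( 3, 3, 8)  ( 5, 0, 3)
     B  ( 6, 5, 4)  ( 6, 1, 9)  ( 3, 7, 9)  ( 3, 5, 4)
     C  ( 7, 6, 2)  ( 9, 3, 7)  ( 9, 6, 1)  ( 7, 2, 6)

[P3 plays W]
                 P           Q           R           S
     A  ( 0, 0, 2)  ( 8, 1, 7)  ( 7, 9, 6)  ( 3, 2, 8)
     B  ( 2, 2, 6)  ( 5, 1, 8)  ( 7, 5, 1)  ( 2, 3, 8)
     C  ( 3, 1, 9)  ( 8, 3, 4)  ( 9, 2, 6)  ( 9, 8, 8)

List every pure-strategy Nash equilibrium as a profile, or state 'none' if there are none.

No pure NE.

(A,P,X): not NE [P1→C gives 1>0; P2→R gives 7>1; P3→Z gives 7>0]
(A,P,Y): not NE [P2→S gives 9>3; P3→Z gives 7>3]
(A,P,Z): not NE [P2→Q gives 6>5]
(A,P,W): not NE [P1→C gives 3>0; P2→R gives 9>0; P3→Z gives 7>2]
(A,Q,X): not NE [P1→C gives 6>4; P2→R gives 7>0; P3→W gives 7>0]
(A,Q,Y): not NE [P2→S gives 9>1; P3→W gives 7>0]
(A,Q,Z): not NE [P1→C gives 9>6; P3→W gives 7>4]
(A,Q,W): not NE [P2→R gives 9>1]
(A,R,X): not NE [P1→B gives 9>4; P3→Z gives 8>1]
(A,R,Y): not NE [P1→C gives 8>1; P2→S gives 9>5; P3→Z gives 8>2]
(A,R,Z): not NE [P1→C gives 9>3; P2→Q gives 6>3]
(A,R,W): not NE [P1→C gives 9>7; P3→Z gives 8>6]
(A,S,X): not NE [P2→R gives 7>0; P3→W gives 8>0]
(A,S,Y): not NE [P1→C gives 2>1; P3→W gives 8>2]
(A,S,Z): not NE [P1→C gives 7>5; P2→Q gives 6>0; P3→W gives 8>3]
(A,S,W): not NE [P1→C gives 9>3; P2→R gives 9>2]
(B,P,X): not NE [P2→Q gives 5>2]
(B,P,Y): not NE [P1→A gives 6>2; P2→Q gives 7>6; P3→X gives 7>4]
(B,P,Z): not NE [P1→A gives 9>6; P2→R gives 7>5; P3→X gives 7>4]
(B,P,W): not NE [P1→C gives 3>2; P2→R gives 5>2; P3→X gives 7>6]
(B,Q,X): not NE [P1→C gives 6>1; P3→Z gives 9>4]
(B,Q,Y): not NE [P1→A gives 5>3]
(B,Q,Z): not NE [P1→C gives 9>6; P2→R gives 7>1]
(B,Q,W): not NE [P1→C gives 8>5; P2→R gives 5>1; P3→Z gives 9>8]
(B,R,X): not NE [P2→Q gives 5>3; P3→Z gives 9>3]
(B,R,Y): not NE [P1→C gives 8>0; P2→Q gives 7>3; P3→Z gives 9>7]
(B,R,Z): not NE [P1→C gives 9>3]
(B,R,W): not NE [P1→C gives 9>7; P3→Z gives 9>1]
(B,S,X): not NE [P1→A gives 8>5; P2→Q gives 5>2; P3→W gives 8>1]
(B,S,Y): not NE [P2→Q gives 7>0; P3→W gives 8>6]
(B,S,Z): not NE [P1→C gives 7>3; P2→R gives 7>5; P3→W gives 8>4]
(B,S,W): not NE [P1→C gives 9>2; P2→R gives 5>3]
(C,P,X): not NE [P2→Q gives 9>1; P3→W gives 9>3]
(C,P,Y): not NE [P1→A gives 6>0; P2→Q gives 8>2; P3→W gives 9>4]
(C,P,Z): not NE [P1→A gives 9>7; P3→W gives 9>2]
(C,P,W): not NE [P2→S gives 8>1]
(C,Q,X): not NE [P3→Z gives 7>2]
(C,Q,Y): not NE [P1→A gives 5>0; P3→Z gives 7>3]
(C,Q,Z): not NE [P2→R gives 6>3]
(C,Q,W): not NE [P2→S gives 8>3; P3→Z gives 7>4]
(C,R,X): not NE [P1→B gives 9>2; P2→Q gives 9>0; P3→Y gives 9>8]
(C,R,Y): not NE [P2→Q gives 8>5]
(C,R,Z): not NE [P3→Y gives 9>1]
(C,R,W): not NE [P2→S gives 8>2; P3→Y gives 9>6]
(C,S,X): not NE [P1→A gives 8>2; P2→Q gives 9>2]
(C,S,Y): not NE [P2→Q gives 8>2; P3→X gives 9>3]
(C,S,Z): not NE [P2→R gives 6>2; P3→X gives 9>6]
(C,S,W): not NE [P3→X gives 9>8]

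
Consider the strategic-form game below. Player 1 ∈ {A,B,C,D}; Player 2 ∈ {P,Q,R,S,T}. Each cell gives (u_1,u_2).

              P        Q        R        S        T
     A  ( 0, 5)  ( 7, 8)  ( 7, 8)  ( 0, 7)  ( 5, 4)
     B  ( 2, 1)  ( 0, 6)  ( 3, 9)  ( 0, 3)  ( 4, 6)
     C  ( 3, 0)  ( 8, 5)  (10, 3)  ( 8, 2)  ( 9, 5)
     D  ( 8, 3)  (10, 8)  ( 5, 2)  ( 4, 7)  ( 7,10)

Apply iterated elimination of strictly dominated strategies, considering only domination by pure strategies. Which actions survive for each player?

Survivors P1:{C,D} P2:{Q,T}

P1 drop A (C beats it: P:3>0 Q:8>7 R:10>7 S:8>0 T:9>5)
P1 drop B (C beats it: P:3>2 Q:8>0 R:10>3 S:8>0 T:9>4)
P2 drop P (Q beats it: C:5>0 D:8>3)
P2 drop R (Q beats it: C:5>3 D:8>2)
P2 drop S (Q beats it: C:5>2 D:8>7)
P1→{C,D} P2→{Q,T}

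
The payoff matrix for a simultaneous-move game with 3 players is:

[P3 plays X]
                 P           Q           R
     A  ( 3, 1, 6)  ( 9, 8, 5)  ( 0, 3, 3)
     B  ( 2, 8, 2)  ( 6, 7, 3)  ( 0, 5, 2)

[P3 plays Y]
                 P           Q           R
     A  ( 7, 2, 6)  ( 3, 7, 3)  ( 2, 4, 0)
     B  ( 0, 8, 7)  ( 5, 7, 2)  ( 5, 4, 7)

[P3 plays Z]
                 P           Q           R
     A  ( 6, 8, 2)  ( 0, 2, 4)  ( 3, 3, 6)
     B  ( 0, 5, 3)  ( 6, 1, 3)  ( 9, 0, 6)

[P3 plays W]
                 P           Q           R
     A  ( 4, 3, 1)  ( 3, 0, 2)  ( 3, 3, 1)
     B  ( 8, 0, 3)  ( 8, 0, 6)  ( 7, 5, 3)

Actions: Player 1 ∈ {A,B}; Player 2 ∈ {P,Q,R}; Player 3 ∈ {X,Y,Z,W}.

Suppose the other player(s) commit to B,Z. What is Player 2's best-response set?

u_2(P vs B,Z) = 5
u_2(Q vs B,Z) = 1
u_2(R vs B,Z) = 0
max payoff 5 at {P}

P2 best: {P}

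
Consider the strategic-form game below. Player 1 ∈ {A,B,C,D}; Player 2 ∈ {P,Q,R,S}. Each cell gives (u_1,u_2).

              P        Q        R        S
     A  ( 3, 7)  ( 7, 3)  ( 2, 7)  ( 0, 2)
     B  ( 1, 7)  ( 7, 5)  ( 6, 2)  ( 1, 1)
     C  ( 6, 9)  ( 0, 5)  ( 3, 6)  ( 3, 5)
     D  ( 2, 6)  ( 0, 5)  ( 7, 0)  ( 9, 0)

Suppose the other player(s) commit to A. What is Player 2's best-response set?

P2 best: {P,R}

u_2(P vs A) = 7
u_2(Q vs A) = 3
u_2(R vs A) = 7
u_2(S vs A) = 2
max payoff 7 at {P,R}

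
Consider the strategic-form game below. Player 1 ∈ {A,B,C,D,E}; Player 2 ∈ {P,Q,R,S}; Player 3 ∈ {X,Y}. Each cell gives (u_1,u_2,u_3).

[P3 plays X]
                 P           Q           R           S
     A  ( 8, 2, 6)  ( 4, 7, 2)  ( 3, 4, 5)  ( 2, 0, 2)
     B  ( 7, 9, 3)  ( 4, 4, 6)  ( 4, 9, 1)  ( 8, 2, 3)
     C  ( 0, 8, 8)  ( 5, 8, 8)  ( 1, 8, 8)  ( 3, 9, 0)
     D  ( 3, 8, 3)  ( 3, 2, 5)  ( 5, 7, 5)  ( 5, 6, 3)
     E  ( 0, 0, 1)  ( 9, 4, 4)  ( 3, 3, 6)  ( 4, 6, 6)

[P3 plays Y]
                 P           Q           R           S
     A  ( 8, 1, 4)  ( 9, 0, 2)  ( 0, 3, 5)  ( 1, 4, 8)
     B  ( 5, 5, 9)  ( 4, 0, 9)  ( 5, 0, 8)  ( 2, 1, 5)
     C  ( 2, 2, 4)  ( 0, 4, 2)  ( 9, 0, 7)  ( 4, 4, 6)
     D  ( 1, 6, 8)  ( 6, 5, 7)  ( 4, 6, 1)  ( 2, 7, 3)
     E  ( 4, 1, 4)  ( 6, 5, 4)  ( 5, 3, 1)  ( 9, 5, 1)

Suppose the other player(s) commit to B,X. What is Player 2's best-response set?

BR_2 = {P,R}

u_2(P vs B,X) = 9
u_2(Q vs B,X) = 4
u_2(R vs B,X) = 9
u_2(S vs B,X) = 2
max payoff 9 at {P,R}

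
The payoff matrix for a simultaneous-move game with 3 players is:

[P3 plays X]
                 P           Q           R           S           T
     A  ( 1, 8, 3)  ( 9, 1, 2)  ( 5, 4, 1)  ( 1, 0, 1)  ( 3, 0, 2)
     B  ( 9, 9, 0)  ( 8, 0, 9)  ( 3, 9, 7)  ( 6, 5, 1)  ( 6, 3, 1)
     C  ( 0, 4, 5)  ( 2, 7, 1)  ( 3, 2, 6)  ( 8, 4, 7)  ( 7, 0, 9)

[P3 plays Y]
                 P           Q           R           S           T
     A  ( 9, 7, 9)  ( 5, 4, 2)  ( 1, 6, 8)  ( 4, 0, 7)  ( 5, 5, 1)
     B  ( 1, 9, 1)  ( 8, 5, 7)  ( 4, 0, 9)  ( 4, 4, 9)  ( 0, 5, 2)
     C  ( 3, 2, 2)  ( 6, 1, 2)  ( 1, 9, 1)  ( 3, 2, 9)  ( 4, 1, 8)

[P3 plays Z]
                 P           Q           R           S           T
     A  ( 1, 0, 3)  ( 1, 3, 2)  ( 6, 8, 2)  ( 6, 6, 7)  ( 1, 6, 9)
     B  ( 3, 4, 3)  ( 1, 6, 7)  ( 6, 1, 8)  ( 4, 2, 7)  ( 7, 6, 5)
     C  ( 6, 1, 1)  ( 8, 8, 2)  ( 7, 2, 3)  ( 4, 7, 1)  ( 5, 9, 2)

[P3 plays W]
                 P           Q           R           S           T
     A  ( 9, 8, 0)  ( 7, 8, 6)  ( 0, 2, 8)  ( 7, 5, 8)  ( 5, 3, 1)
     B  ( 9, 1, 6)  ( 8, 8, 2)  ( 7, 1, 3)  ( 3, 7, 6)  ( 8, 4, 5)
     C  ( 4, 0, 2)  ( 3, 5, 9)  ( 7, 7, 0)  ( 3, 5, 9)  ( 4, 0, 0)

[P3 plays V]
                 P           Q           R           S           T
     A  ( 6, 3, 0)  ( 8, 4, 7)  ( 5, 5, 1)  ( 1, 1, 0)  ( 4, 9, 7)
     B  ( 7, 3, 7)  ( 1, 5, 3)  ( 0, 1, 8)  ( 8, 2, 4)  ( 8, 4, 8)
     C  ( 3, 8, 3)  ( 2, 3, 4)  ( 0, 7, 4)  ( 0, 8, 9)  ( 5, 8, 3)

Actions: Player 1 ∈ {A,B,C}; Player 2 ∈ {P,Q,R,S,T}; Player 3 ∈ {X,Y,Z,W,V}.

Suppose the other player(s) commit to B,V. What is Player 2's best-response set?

P2 best: {Q}

u_2(P vs B,V) = 3
u_2(Q vs B,V) = 5
u_2(R vs B,V) = 1
u_2(S vs B,V) = 2
u_2(T vs B,V) = 4
max payoff 5 at {Q}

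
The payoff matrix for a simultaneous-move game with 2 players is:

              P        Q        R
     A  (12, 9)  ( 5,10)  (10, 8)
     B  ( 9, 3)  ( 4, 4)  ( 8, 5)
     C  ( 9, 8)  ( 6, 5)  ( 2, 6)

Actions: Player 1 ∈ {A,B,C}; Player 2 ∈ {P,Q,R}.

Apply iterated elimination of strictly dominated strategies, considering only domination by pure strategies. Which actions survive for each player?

Survivors P1:{A,C} P2:{P,Q}

P1 drop B (A beats it: P:12>9 Q:5>4 R:10>8)
P2 drop R (P beats it: A:9>8 C:8>6)
P1→{A,C} P2→{P,Q}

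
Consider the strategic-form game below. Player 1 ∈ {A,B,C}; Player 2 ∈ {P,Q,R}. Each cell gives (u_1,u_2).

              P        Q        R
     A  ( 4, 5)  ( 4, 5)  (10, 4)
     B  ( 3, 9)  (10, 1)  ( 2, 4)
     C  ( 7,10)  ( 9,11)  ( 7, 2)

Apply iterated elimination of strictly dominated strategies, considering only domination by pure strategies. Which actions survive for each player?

Survivors P1:{B,C} P2:{P,Q}

P2 drop R (P beats it: A:5>4 B:9>4 C:10>2)
P1 drop A (C beats it: P:7>4 Q:9>4)
P1→{B,C} P2→{P,Q}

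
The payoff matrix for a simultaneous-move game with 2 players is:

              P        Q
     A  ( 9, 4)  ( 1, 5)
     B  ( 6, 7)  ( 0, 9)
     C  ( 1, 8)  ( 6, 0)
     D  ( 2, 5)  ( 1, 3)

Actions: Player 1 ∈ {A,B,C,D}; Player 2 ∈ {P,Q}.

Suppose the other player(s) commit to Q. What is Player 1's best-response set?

u_1(A vs Q) = 1
u_1(B vs Q) = 0
u_1(C vs Q) = 6
u_1(D vs Q) = 1
max payoff 6 at {C}

BR_1 = {C}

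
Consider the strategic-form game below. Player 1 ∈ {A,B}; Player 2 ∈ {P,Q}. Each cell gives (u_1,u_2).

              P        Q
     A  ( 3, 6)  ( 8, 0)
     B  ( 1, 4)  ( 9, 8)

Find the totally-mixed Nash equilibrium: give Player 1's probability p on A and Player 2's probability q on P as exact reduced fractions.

(p,q) = (2/5, 1/3)

P1 indiff ⇒ q·3+(1-q)·8 = q·1+(1-q)·9 ⇒ q(2) = (1-q)(1) ⇒ q = 1/3
P2 indiff ⇒ p·6+(1-p)·4 = p·0+(1-p)·8 ⇒ p(6) = (1-p)(4) ⇒ p = 2/5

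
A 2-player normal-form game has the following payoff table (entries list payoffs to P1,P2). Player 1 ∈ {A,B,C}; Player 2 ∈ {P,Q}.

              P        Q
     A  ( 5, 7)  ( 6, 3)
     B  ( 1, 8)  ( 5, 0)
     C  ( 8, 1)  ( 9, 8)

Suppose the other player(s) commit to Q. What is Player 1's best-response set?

argmax u_1 = {C}

u_1(A vs Q) = 6
u_1(B vs Q) = 5
u_1(C vs Q) = 9
max payoff 9 at {C}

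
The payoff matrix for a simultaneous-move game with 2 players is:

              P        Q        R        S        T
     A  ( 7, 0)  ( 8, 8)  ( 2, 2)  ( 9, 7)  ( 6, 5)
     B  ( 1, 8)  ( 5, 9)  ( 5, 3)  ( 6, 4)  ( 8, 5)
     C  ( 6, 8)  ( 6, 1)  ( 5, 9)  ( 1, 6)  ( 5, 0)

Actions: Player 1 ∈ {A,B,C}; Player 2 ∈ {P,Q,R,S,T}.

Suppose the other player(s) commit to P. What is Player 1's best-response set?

P1 best: {A}

u_1(A vs P) = 7
u_1(B vs P) = 1
u_1(C vs P) = 6
max payoff 7 at {A}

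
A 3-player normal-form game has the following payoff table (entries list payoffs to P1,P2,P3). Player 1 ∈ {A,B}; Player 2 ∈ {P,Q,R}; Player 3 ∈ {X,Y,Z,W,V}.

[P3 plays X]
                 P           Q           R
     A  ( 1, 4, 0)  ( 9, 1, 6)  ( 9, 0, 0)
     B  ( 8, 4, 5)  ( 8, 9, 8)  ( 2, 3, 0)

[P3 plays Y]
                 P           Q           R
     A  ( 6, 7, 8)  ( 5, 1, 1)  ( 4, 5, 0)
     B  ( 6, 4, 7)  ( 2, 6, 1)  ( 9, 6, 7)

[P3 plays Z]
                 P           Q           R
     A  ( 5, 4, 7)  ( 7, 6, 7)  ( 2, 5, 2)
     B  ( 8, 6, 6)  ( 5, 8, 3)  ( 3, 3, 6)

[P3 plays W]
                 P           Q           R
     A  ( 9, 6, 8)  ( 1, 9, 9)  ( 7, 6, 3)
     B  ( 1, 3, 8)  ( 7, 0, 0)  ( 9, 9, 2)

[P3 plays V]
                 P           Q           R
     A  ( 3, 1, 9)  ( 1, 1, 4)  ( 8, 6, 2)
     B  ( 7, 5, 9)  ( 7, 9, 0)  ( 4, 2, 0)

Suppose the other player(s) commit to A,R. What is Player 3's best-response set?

BR_3 = {W}

u_3(X vs A,R) = 0
u_3(Y vs A,R) = 0
u_3(Z vs A,R) = 2
u_3(W vs A,R) = 3
u_3(V vs A,R) = 2
max payoff 3 at {W}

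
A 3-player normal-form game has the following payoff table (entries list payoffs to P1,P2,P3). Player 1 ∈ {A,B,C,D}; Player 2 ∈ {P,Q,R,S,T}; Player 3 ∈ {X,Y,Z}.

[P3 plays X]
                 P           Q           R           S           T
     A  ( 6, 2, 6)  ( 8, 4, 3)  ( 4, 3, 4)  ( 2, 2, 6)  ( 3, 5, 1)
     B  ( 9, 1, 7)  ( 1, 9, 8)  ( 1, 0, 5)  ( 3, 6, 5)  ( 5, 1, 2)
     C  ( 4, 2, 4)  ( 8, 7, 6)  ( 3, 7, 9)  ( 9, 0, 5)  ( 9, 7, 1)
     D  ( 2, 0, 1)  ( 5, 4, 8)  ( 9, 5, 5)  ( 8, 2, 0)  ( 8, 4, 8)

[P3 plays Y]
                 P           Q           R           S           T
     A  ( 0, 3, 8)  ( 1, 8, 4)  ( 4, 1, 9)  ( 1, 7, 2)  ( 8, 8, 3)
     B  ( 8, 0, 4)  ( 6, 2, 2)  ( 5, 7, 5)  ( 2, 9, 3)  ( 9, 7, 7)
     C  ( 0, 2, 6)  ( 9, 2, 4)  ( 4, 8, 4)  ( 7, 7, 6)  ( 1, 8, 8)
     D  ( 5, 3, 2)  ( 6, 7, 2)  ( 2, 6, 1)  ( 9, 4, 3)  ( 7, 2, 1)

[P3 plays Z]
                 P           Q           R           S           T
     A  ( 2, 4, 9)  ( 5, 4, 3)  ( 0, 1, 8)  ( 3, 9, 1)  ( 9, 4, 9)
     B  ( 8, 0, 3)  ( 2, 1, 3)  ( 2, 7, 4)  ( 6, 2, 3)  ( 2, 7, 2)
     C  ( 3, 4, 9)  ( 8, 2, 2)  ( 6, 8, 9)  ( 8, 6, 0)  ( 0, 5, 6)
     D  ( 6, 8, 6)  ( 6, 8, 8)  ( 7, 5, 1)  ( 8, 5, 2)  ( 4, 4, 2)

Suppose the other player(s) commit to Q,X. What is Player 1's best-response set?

u_1(A vs Q,X) = 8
u_1(B vs Q,X) = 1
u_1(C vs Q,X) = 8
u_1(D vs Q,X) = 5
max payoff 8 at {A,C}

argmax u_1 = {A,C}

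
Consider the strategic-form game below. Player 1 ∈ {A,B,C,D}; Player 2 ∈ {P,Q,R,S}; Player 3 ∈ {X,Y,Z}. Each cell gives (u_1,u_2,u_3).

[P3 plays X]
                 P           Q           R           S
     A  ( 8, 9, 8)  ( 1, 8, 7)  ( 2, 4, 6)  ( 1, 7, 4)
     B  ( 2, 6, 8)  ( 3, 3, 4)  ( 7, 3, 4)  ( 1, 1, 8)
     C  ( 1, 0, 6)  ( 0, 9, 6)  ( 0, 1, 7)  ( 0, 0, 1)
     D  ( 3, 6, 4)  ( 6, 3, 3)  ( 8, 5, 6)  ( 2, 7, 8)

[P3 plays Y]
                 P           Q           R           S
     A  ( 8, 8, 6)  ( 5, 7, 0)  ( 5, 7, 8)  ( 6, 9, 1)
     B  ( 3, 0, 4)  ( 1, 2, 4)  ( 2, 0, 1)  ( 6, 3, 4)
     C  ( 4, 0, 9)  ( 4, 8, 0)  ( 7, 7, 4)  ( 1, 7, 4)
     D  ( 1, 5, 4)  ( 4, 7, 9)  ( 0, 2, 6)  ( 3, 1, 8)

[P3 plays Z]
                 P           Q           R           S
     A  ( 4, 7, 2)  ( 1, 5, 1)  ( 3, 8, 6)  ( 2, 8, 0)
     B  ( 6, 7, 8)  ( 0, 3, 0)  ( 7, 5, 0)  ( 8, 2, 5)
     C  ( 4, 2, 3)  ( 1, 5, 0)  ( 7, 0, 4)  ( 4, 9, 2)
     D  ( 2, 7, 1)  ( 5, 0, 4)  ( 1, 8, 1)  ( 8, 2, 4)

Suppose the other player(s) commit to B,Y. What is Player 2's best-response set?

u_2(P vs B,Y) = 0
u_2(Q vs B,Y) = 2
u_2(R vs B,Y) = 0
u_2(S vs B,Y) = 3
max payoff 3 at {S}

P2 best: {S}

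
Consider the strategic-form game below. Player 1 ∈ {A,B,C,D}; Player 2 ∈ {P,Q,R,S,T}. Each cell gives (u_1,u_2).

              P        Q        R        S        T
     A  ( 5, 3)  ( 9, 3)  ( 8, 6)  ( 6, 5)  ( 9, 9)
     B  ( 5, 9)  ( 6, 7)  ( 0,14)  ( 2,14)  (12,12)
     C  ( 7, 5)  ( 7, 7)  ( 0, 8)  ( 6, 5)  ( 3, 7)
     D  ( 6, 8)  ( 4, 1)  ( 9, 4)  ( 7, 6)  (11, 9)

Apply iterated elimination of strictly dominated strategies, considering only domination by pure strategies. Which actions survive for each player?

P2 drop P (T beats it: A:9>3 B:12>9 C:7>5 D:9>8)
P2 drop Q (R beats it: A:6>3 B:14>7 C:8>7 D:4>1)
P1 drop A (D beats it: R:9>8 S:7>6 T:11>9)
P1 drop C (D beats it: R:9>0 S:7>6 T:11>3)
P1→{B,D} P2→{R,S,T}

Remaining: P1:{B,D} P2:{R,S,T}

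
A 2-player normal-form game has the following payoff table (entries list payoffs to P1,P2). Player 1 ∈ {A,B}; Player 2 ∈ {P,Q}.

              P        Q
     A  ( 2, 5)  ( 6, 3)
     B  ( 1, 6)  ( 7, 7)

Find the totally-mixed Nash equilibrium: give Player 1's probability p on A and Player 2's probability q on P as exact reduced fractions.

P1 mixes 1/3 on A; P2 mixes 1/2 on P

P1 indiff ⇒ q·2+(1-q)·6 = q·1+(1-q)·7 ⇒ q(1) = (1-q)(1) ⇒ q = 1/2
P2 indiff ⇒ p·5+(1-p)·6 = p·3+(1-p)·7 ⇒ p(2) = (1-p)(1) ⇒ p = 1/3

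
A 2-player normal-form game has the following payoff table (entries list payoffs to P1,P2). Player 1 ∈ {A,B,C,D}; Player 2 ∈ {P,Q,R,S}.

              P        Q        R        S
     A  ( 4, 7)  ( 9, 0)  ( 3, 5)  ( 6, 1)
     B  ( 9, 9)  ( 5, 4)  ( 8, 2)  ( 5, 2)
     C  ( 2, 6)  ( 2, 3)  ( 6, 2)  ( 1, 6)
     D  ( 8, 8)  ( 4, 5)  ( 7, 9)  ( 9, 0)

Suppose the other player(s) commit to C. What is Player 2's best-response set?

u_2(P vs C) = 6
u_2(Q vs C) = 3
u_2(R vs C) = 2
u_2(S vs C) = 6
max payoff 6 at {P,S}

BR_2 = {P,S}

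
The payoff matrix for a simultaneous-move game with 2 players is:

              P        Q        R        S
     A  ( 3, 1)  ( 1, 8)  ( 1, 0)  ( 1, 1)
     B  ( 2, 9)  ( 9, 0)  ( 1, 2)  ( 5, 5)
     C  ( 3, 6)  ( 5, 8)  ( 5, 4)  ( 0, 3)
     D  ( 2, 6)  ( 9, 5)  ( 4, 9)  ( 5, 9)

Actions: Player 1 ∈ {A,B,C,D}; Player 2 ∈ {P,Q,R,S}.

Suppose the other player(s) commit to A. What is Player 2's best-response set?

u_2(P vs A) = 1
u_2(Q vs A) = 8
u_2(R vs A) = 0
u_2(S vs A) = 1
max payoff 8 at {Q}

argmax u_2 = {Q}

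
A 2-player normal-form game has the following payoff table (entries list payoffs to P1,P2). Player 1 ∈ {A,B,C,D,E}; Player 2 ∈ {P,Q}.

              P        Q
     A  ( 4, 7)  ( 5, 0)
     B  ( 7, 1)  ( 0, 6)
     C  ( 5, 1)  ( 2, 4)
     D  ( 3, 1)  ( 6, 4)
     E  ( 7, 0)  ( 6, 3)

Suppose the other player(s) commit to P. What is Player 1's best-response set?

P1 best: {B,E}

u_1(A vs P) = 4
u_1(B vs P) = 7
u_1(C vs P) = 5
u_1(D vs P) = 3
u_1(E vs P) = 7
max payoff 7 at {B,E}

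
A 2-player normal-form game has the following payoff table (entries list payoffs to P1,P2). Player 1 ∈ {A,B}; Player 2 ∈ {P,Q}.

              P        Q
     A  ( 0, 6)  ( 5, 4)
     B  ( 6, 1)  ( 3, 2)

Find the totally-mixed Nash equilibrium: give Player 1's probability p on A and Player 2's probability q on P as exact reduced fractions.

P1 indiff ⇒ q·0+(1-q)·5 = q·6+(1-q)·3 ⇒ q(-6) = (1-q)(-2) ⇒ q = 1/4
P2 indiff ⇒ p·6+(1-p)·1 = p·4+(1-p)·2 ⇒ p(2) = (1-p)(1) ⇒ p = 1/3

(p,q) = (1/3, 1/4)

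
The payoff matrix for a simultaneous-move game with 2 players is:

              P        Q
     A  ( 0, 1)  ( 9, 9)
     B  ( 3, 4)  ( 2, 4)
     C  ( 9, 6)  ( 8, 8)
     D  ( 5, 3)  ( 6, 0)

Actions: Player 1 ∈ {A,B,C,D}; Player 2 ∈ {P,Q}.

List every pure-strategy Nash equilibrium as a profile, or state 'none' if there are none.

NE set: (A,Q)

(A,P): not NE [P1→C gives 9>0; P2→Q gives 9>1]
(A,Q): NE
(B,P): not NE [P1→C gives 9>3]
(B,Q): not NE [P1→A gives 9>2]
(C,P): not NE [P2→Q gives 8>6]
(C,Q): not NE [P1→A gives 9>8]
(D,P): not NE [P1→C gives 9>5]
(D,Q): not NE [P1→A gives 9>6; P2→P gives 3>0]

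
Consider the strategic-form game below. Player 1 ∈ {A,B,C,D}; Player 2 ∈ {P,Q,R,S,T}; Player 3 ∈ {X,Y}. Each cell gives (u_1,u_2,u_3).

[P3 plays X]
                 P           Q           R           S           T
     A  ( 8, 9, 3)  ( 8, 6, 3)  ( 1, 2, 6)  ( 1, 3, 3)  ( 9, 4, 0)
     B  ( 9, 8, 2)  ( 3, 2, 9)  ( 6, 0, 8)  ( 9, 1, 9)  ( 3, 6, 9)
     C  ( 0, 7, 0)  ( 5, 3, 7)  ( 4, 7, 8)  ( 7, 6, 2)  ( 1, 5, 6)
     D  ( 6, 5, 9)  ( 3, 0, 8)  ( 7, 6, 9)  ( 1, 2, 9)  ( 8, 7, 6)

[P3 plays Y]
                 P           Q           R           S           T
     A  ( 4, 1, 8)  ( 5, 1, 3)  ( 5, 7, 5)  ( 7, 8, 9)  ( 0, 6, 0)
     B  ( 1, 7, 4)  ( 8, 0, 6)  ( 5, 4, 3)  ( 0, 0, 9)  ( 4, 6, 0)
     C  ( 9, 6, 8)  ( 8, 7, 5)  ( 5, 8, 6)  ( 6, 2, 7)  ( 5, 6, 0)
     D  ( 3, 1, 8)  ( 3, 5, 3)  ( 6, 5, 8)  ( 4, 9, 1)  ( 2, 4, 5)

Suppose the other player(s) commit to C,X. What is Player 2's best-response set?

u_2(P vs C,X) = 7
u_2(Q vs C,X) = 3
u_2(R vs C,X) = 7
u_2(S vs C,X) = 6
u_2(T vs C,X) = 5
max payoff 7 at {P,R}

P2 best: {P,R}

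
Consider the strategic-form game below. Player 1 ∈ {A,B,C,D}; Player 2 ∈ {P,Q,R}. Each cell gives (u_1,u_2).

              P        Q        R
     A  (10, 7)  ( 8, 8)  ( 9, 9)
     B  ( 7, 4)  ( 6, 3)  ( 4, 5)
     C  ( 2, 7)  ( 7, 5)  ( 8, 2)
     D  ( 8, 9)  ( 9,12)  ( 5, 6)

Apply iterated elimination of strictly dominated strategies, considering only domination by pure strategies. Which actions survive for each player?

P1 drop B (A beats it: P:10>7 Q:8>6 R:9>4)
P1 drop C (A beats it: P:10>2 Q:8>7 R:9>8)
P2 drop P (Q beats it: A:8>7 D:12>9)
P1→{A,D} P2→{Q,R}

Remaining: P1:{A,D} P2:{Q,R}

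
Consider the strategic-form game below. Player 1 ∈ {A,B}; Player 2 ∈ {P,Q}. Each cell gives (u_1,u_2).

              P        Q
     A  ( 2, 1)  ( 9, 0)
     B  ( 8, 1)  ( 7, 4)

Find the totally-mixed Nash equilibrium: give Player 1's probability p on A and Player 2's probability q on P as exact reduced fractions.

P1 indiff ⇒ q·2+(1-q)·9 = q·8+(1-q)·7 ⇒ q(-6) = (1-q)(-2) ⇒ q = 1/4
P2 indiff ⇒ p·1+(1-p)·1 = p·0+(1-p)·4 ⇒ p(1) = (1-p)(3) ⇒ p = 3/4

(p,q) = (3/4, 1/4)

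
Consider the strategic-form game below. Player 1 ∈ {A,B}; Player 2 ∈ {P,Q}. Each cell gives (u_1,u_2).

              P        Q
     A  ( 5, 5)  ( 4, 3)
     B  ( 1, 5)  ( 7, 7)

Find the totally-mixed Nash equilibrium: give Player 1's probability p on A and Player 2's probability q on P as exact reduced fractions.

(p,q) = (1/2, 3/7)

P1 indiff ⇒ q·5+(1-q)·4 = q·1+(1-q)·7 ⇒ q(4) = (1-q)(3) ⇒ q = 3/7
P2 indiff ⇒ p·5+(1-p)·5 = p·3+(1-p)·7 ⇒ p(2) = (1-p)(2) ⇒ p = 1/2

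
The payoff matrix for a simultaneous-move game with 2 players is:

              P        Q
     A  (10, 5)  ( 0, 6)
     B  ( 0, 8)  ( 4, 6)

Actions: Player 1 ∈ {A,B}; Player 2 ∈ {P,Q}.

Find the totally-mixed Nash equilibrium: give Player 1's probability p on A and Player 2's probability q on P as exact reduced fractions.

P1 indiff ⇒ q·10+(1-q)·0 = q·0+(1-q)·4 ⇒ q(10) = (1-q)(4) ⇒ q = 2/7
P2 indiff ⇒ p·5+(1-p)·8 = p·6+(1-p)·6 ⇒ p(-1) = (1-p)(-2) ⇒ p = 2/3

p=2/3, q=2/7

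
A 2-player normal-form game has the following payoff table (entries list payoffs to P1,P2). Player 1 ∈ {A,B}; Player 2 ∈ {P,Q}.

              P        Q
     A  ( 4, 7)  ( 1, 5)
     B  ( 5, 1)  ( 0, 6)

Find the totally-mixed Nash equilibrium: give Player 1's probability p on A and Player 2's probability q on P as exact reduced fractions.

p=5/7, q=1/2

P1 indiff ⇒ q·4+(1-q)·1 = q·5+(1-q)·0 ⇒ q(-1) = (1-q)(-1) ⇒ q = 1/2
P2 indiff ⇒ p·7+(1-p)·1 = p·5+(1-p)·6 ⇒ p(2) = (1-p)(5) ⇒ p = 5/7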